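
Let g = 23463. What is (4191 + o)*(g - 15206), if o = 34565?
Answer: 320008292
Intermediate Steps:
(4191 + o)*(g - 15206) = (4191 + 34565)*(23463 - 15206) = 38756*8257 = 320008292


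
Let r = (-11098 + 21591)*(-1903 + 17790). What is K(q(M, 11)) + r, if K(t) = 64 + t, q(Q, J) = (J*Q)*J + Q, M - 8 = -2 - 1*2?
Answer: 166702843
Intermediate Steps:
M = 4 (M = 8 + (-2 - 1*2) = 8 + (-2 - 2) = 8 - 4 = 4)
q(Q, J) = Q + Q*J**2 (q(Q, J) = Q*J**2 + Q = Q + Q*J**2)
r = 166702291 (r = 10493*15887 = 166702291)
K(q(M, 11)) + r = (64 + 4*(1 + 11**2)) + 166702291 = (64 + 4*(1 + 121)) + 166702291 = (64 + 4*122) + 166702291 = (64 + 488) + 166702291 = 552 + 166702291 = 166702843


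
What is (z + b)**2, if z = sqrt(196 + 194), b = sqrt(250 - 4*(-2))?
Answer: 648 + 12*sqrt(2795) ≈ 1282.4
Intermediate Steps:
b = sqrt(258) (b = sqrt(250 + 8) = sqrt(258) ≈ 16.062)
z = sqrt(390) ≈ 19.748
(z + b)**2 = (sqrt(390) + sqrt(258))**2 = (sqrt(258) + sqrt(390))**2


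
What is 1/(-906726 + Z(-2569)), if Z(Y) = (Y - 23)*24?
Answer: -1/968934 ≈ -1.0321e-6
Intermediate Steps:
Z(Y) = -552 + 24*Y (Z(Y) = (-23 + Y)*24 = -552 + 24*Y)
1/(-906726 + Z(-2569)) = 1/(-906726 + (-552 + 24*(-2569))) = 1/(-906726 + (-552 - 61656)) = 1/(-906726 - 62208) = 1/(-968934) = -1/968934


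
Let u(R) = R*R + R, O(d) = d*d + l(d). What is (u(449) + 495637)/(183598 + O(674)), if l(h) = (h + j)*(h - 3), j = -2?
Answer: 697687/1088786 ≈ 0.64079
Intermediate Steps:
l(h) = (-3 + h)*(-2 + h) (l(h) = (h - 2)*(h - 3) = (-2 + h)*(-3 + h) = (-3 + h)*(-2 + h))
O(d) = 6 - 5*d + 2*d**2 (O(d) = d*d + (6 + d**2 - 5*d) = d**2 + (6 + d**2 - 5*d) = 6 - 5*d + 2*d**2)
u(R) = R + R**2 (u(R) = R**2 + R = R + R**2)
(u(449) + 495637)/(183598 + O(674)) = (449*(1 + 449) + 495637)/(183598 + (6 - 5*674 + 2*674**2)) = (449*450 + 495637)/(183598 + (6 - 3370 + 2*454276)) = (202050 + 495637)/(183598 + (6 - 3370 + 908552)) = 697687/(183598 + 905188) = 697687/1088786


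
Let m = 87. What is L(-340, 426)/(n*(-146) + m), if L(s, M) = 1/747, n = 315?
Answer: -1/34289541 ≈ -2.9163e-8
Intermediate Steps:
L(s, M) = 1/747
L(-340, 426)/(n*(-146) + m) = 1/(747*(315*(-146) + 87)) = 1/(747*(-45990 + 87)) = (1/747)/(-45903) = (1/747)*(-1/45903) = -1/34289541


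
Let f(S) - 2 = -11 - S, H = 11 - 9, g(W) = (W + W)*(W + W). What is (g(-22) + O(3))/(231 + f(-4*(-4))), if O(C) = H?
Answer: 969/103 ≈ 9.4078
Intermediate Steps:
g(W) = 4*W**2 (g(W) = (2*W)*(2*W) = 4*W**2)
H = 2
O(C) = 2
f(S) = -9 - S (f(S) = 2 + (-11 - S) = -9 - S)
(g(-22) + O(3))/(231 + f(-4*(-4))) = (4*(-22)**2 + 2)/(231 + (-9 - (-4)*(-4))) = (4*484 + 2)/(231 + (-9 - 1*16)) = (1936 + 2)/(231 + (-9 - 16)) = 1938/(231 - 25) = 1938/206 = 1938*(1/206) = 969/103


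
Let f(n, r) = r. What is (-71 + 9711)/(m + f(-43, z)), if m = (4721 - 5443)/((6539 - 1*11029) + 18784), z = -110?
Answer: -68897080/786531 ≈ -87.596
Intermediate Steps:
m = -361/7147 (m = -722/((6539 - 11029) + 18784) = -722/(-4490 + 18784) = -722/14294 = -722*1/14294 = -361/7147 ≈ -0.050511)
(-71 + 9711)/(m + f(-43, z)) = (-71 + 9711)/(-361/7147 - 110) = 9640/(-786531/7147) = 9640*(-7147/786531) = -68897080/786531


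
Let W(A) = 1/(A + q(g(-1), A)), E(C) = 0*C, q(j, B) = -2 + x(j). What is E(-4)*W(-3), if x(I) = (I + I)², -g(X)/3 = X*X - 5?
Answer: 0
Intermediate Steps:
g(X) = 15 - 3*X² (g(X) = -3*(X*X - 5) = -3*(X² - 5) = -3*(-5 + X²) = 15 - 3*X²)
x(I) = 4*I² (x(I) = (2*I)² = 4*I²)
q(j, B) = -2 + 4*j²
E(C) = 0
W(A) = 1/(574 + A) (W(A) = 1/(A + (-2 + 4*(15 - 3*(-1)²)²)) = 1/(A + (-2 + 4*(15 - 3*1)²)) = 1/(A + (-2 + 4*(15 - 3)²)) = 1/(A + (-2 + 4*12²)) = 1/(A + (-2 + 4*144)) = 1/(A + (-2 + 576)) = 1/(A + 574) = 1/(574 + A))
E(-4)*W(-3) = 0/(574 - 3) = 0/571 = 0*(1/571) = 0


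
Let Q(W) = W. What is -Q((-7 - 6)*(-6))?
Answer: -78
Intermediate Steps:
-Q((-7 - 6)*(-6)) = -(-7 - 6)*(-6) = -(-13)*(-6) = -1*78 = -78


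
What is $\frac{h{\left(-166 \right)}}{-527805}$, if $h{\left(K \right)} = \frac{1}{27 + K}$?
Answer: $\frac{1}{73364895} \approx 1.363 \cdot 10^{-8}$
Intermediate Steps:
$\frac{h{\left(-166 \right)}}{-527805} = \frac{1}{\left(27 - 166\right) \left(-527805\right)} = \frac{1}{-139} \left(- \frac{1}{527805}\right) = \left(- \frac{1}{139}\right) \left(- \frac{1}{527805}\right) = \frac{1}{73364895}$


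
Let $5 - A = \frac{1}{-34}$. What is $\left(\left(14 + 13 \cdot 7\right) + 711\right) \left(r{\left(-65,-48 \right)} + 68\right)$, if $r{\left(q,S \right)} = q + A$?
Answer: $6552$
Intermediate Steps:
$A = \frac{171}{34}$ ($A = 5 - \frac{1}{-34} = 5 - - \frac{1}{34} = 5 + \frac{1}{34} = \frac{171}{34} \approx 5.0294$)
$r{\left(q,S \right)} = \frac{171}{34} + q$ ($r{\left(q,S \right)} = q + \frac{171}{34} = \frac{171}{34} + q$)
$\left(\left(14 + 13 \cdot 7\right) + 711\right) \left(r{\left(-65,-48 \right)} + 68\right) = \left(\left(14 + 13 \cdot 7\right) + 711\right) \left(\left(\frac{171}{34} - 65\right) + 68\right) = \left(\left(14 + 91\right) + 711\right) \left(- \frac{2039}{34} + 68\right) = \left(105 + 711\right) \frac{273}{34} = 816 \cdot \frac{273}{34} = 6552$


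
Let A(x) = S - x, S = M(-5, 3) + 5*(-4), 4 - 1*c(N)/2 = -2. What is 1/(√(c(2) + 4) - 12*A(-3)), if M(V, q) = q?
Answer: 1/172 ≈ 0.0058140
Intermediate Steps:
c(N) = 12 (c(N) = 8 - 2*(-2) = 8 + 4 = 12)
S = -17 (S = 3 + 5*(-4) = 3 - 20 = -17)
A(x) = -17 - x
1/(√(c(2) + 4) - 12*A(-3)) = 1/(√(12 + 4) - 12*(-17 - 1*(-3))) = 1/(√16 - 12*(-17 + 3)) = 1/(4 - 12*(-14)) = 1/(4 + 168) = 1/172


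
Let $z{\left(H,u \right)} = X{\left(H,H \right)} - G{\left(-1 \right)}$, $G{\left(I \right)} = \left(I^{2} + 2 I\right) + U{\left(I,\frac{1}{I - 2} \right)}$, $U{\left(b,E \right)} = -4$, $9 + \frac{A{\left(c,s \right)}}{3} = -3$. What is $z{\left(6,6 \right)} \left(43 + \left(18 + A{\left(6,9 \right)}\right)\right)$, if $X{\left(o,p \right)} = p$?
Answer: $275$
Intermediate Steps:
$A{\left(c,s \right)} = -36$ ($A{\left(c,s \right)} = -27 + 3 \left(-3\right) = -27 - 9 = -36$)
$G{\left(I \right)} = -4 + I^{2} + 2 I$ ($G{\left(I \right)} = \left(I^{2} + 2 I\right) - 4 = -4 + I^{2} + 2 I$)
$z{\left(H,u \right)} = 5 + H$ ($z{\left(H,u \right)} = H - \left(-4 + \left(-1\right)^{2} + 2 \left(-1\right)\right) = H - \left(-4 + 1 - 2\right) = H - -5 = H + 5 = 5 + H$)
$z{\left(6,6 \right)} \left(43 + \left(18 + A{\left(6,9 \right)}\right)\right) = \left(5 + 6\right) \left(43 + \left(18 - 36\right)\right) = 11 \left(43 - 18\right) = 11 \cdot 25 = 275$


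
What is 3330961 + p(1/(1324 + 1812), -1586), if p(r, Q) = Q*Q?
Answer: 5846357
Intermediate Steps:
p(r, Q) = Q²
3330961 + p(1/(1324 + 1812), -1586) = 3330961 + (-1586)² = 3330961 + 2515396 = 5846357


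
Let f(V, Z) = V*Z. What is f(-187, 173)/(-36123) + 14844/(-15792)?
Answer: -2110235/47537868 ≈ -0.044391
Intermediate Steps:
f(-187, 173)/(-36123) + 14844/(-15792) = -187*173/(-36123) + 14844/(-15792) = -32351*(-1/36123) + 14844*(-1/15792) = 32351/36123 - 1237/1316 = -2110235/47537868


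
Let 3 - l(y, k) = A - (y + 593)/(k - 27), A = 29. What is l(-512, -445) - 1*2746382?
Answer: -1296304657/472 ≈ -2.7464e+6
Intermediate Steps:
l(y, k) = -26 + (593 + y)/(-27 + k) (l(y, k) = 3 - (29 - (y + 593)/(k - 27)) = 3 - (29 - (593 + y)/(-27 + k)) = 3 + (-29 + (593 + y)/(-27 + k)) = -26 + (593 + y)/(-27 + k))
l(-512, -445) - 1*2746382 = (1295 - 512 - 26*(-445))/(-27 - 445) - 1*2746382 = (1295 - 512 + 11570)/(-472) - 2746382 = -1/472*12353 - 2746382 = -12353/472 - 2746382 = -1296304657/472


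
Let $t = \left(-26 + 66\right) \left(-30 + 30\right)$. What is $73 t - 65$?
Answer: $-65$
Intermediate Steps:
$t = 0$ ($t = 40 \cdot 0 = 0$)
$73 t - 65 = 73 \cdot 0 - 65 = 0 + \left(-65 + 0\right) = 0 - 65 = -65$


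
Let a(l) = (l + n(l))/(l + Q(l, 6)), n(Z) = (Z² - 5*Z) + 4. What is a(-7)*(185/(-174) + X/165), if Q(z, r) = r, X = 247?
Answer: -112077/3190 ≈ -35.134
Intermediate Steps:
n(Z) = 4 + Z² - 5*Z
a(l) = (4 + l² - 4*l)/(6 + l) (a(l) = (l + (4 + l² - 5*l))/(l + 6) = (4 + l² - 4*l)/(6 + l))
a(-7)*(185/(-174) + X/165) = ((4 + (-7)² - 4*(-7))/(6 - 7))*(185/(-174) + 247/165) = ((4 + 49 + 28)/(-1))*(185*(-1/174) + 247*(1/165)) = (-1*81)*(-185/174 + 247/165) = -81*4151/9570 = -112077/3190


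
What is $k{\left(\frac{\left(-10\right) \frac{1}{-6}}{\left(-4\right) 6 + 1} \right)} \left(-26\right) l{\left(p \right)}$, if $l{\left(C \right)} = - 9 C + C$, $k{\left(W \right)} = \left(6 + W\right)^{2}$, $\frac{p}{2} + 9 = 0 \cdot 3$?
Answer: $- \frac{69588896}{529} \approx -1.3155 \cdot 10^{5}$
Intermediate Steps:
$p = -18$ ($p = -18 + 2 \cdot 0 \cdot 3 = -18 + 2 \cdot 0 = -18 + 0 = -18$)
$l{\left(C \right)} = - 8 C$
$k{\left(\frac{\left(-10\right) \frac{1}{-6}}{\left(-4\right) 6 + 1} \right)} \left(-26\right) l{\left(p \right)} = \left(6 + \frac{\left(-10\right) \frac{1}{-6}}{\left(-4\right) 6 + 1}\right)^{2} \left(-26\right) \left(\left(-8\right) \left(-18\right)\right) = \left(6 + \frac{\left(-10\right) \left(- \frac{1}{6}\right)}{-24 + 1}\right)^{2} \left(-26\right) 144 = \left(6 + \frac{5}{3 \left(-23\right)}\right)^{2} \left(-26\right) 144 = \left(6 + \frac{5}{3} \left(- \frac{1}{23}\right)\right)^{2} \left(-26\right) 144 = \left(6 - \frac{5}{69}\right)^{2} \left(-26\right) 144 = \left(\frac{409}{69}\right)^{2} \left(-26\right) 144 = \frac{167281}{4761} \left(-26\right) 144 = \left(- \frac{4349306}{4761}\right) 144 = - \frac{69588896}{529}$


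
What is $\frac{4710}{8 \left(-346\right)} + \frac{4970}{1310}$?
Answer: $\frac{379343}{181304} \approx 2.0923$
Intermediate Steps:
$\frac{4710}{8 \left(-346\right)} + \frac{4970}{1310} = \frac{4710}{-2768} + 4970 \cdot \frac{1}{1310} = 4710 \left(- \frac{1}{2768}\right) + \frac{497}{131} = - \frac{2355}{1384} + \frac{497}{131} = \frac{379343}{181304}$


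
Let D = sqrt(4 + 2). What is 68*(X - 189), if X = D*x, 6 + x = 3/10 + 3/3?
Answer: -12852 - 1598*sqrt(6)/5 ≈ -13635.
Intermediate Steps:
x = -47/10 (x = -6 + (3/10 + 3/3) = -6 + (3*(1/10) + 3*(1/3)) = -6 + (3/10 + 1) = -6 + 13/10 = -47/10 ≈ -4.7000)
D = sqrt(6) ≈ 2.4495
X = -47*sqrt(6)/10 (X = sqrt(6)*(-47/10) = -47*sqrt(6)/10 ≈ -11.513)
68*(X - 189) = 68*(-47*sqrt(6)/10 - 189) = 68*(-189 - 47*sqrt(6)/10) = -12852 - 1598*sqrt(6)/5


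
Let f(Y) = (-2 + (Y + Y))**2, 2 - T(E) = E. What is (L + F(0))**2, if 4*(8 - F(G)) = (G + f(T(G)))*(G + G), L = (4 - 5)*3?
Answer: 25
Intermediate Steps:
T(E) = 2 - E
L = -3 (L = -1*3 = -3)
f(Y) = (-2 + 2*Y)**2
F(G) = 8 - G*(G + 4*(1 - G)**2)/2 (F(G) = 8 - (G + 4*(-1 + (2 - G))**2)*(G + G)/4 = 8 - (G + 4*(1 - G)**2)*2*G/4 = 8 - G*(G + 4*(1 - G)**2)/2)
(L + F(0))**2 = (-3 + (8 - 1/2*0**2 - 2*0*(-1 + 0)**2))**2 = (-3 + (8 - 1/2*0 - 2*0*(-1)**2))**2 = (-3 + (8 + 0 - 2*0*1))**2 = (-3 + (8 + 0 + 0))**2 = (-3 + 8)**2 = 5**2 = 25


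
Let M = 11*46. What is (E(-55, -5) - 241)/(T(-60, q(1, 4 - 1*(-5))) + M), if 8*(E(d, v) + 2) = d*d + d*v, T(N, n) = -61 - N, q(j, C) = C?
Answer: 339/1010 ≈ 0.33564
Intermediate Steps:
M = 506
E(d, v) = -2 + d²/8 + d*v/8 (E(d, v) = -2 + (d*d + d*v)/8 = -2 + (d² + d*v)/8 = -2 + (d²/8 + d*v/8) = -2 + d²/8 + d*v/8)
(E(-55, -5) - 241)/(T(-60, q(1, 4 - 1*(-5))) + M) = ((-2 + (⅛)*(-55)² + (⅛)*(-55)*(-5)) - 241)/((-61 - 1*(-60)) + 506) = ((-2 + (⅛)*3025 + 275/8) - 241)/((-61 + 60) + 506) = ((-2 + 3025/8 + 275/8) - 241)/(-1 + 506) = (821/2 - 241)/505 = (339/2)*(1/505) = 339/1010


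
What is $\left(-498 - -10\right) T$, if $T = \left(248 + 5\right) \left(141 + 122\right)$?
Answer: $-32471032$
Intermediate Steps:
$T = 66539$ ($T = 253 \cdot 263 = 66539$)
$\left(-498 - -10\right) T = \left(-498 - -10\right) 66539 = \left(-498 + 10\right) 66539 = \left(-488\right) 66539 = -32471032$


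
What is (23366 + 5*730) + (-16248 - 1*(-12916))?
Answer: 23684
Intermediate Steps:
(23366 + 5*730) + (-16248 - 1*(-12916)) = (23366 + 3650) + (-16248 + 12916) = 27016 - 3332 = 23684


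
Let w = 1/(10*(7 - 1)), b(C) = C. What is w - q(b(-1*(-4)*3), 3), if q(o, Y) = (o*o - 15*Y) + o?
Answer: -6659/60 ≈ -110.98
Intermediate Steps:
q(o, Y) = o + o² - 15*Y (q(o, Y) = (o² - 15*Y) + o = o + o² - 15*Y)
w = 1/60 (w = 1/(10*6) = 1/60 ≈ 0.016667)
w - q(b(-1*(-4)*3), 3) = 1/60 - (-1*(-4)*3 + (-1*(-4)*3)² - 15*3) = 1/60 - (4*3 + (4*3)² - 45) = 1/60 - (12 + 12² - 45) = 1/60 - (12 + 144 - 45) = 1/60 - 1*111 = 1/60 - 111 = -6659/60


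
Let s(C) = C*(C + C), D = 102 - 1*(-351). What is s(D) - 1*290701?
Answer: 119717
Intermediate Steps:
D = 453 (D = 102 + 351 = 453)
s(C) = 2*C**2 (s(C) = C*(2*C) = 2*C**2)
s(D) - 1*290701 = 2*453**2 - 1*290701 = 2*205209 - 290701 = 410418 - 290701 = 119717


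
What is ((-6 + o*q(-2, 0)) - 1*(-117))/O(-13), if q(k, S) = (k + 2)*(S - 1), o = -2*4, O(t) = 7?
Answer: 111/7 ≈ 15.857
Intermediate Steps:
o = -8
q(k, S) = (-1 + S)*(2 + k) (q(k, S) = (2 + k)*(-1 + S) = (-1 + S)*(2 + k))
((-6 + o*q(-2, 0)) - 1*(-117))/O(-13) = ((-6 - 8*(-2 - 1*(-2) + 2*0 + 0*(-2))) - 1*(-117))/7 = ((-6 - 8*(-2 + 2 + 0 + 0)) + 117)*(⅐) = ((-6 - 8*0) + 117)*(⅐) = ((-6 + 0) + 117)*(⅐) = (-6 + 117)*(⅐) = 111*(⅐) = 111/7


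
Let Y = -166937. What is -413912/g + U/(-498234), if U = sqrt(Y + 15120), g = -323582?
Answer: 206956/161791 - I*sqrt(151817)/498234 ≈ 1.2792 - 0.00078204*I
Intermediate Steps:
U = I*sqrt(151817) (U = sqrt(-166937 + 15120) = sqrt(-151817) = I*sqrt(151817) ≈ 389.64*I)
-413912/g + U/(-498234) = -413912/(-323582) + (I*sqrt(151817))/(-498234) = -413912*(-1/323582) + (I*sqrt(151817))*(-1/498234) = 206956/161791 - I*sqrt(151817)/498234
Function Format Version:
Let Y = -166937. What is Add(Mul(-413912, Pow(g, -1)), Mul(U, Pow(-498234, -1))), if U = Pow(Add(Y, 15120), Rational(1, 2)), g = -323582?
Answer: Add(Rational(206956, 161791), Mul(Rational(-1, 498234), I, Pow(151817, Rational(1, 2)))) ≈ Add(1.2792, Mul(-0.00078204, I))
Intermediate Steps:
U = Mul(I, Pow(151817, Rational(1, 2))) (U = Pow(Add(-166937, 15120), Rational(1, 2)) = Pow(-151817, Rational(1, 2)) = Mul(I, Pow(151817, Rational(1, 2))) ≈ Mul(389.64, I))
Add(Mul(-413912, Pow(g, -1)), Mul(U, Pow(-498234, -1))) = Add(Mul(-413912, Pow(-323582, -1)), Mul(Mul(I, Pow(151817, Rational(1, 2))), Pow(-498234, -1))) = Add(Mul(-413912, Rational(-1, 323582)), Mul(Mul(I, Pow(151817, Rational(1, 2))), Rational(-1, 498234))) = Add(Rational(206956, 161791), Mul(Rational(-1, 498234), I, Pow(151817, Rational(1, 2))))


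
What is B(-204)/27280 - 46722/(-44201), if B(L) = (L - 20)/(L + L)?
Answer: 16251155447/15373991820 ≈ 1.0571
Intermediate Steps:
B(L) = (-20 + L)/(2*L) (B(L) = (-20 + L)/((2*L)) = (-20 + L)*(1/(2*L)) = (-20 + L)/(2*L))
B(-204)/27280 - 46722/(-44201) = ((½)*(-20 - 204)/(-204))/27280 - 46722/(-44201) = ((½)*(-1/204)*(-224))*(1/27280) - 46722*(-1/44201) = (28/51)*(1/27280) + 46722/44201 = 7/347820 + 46722/44201 = 16251155447/15373991820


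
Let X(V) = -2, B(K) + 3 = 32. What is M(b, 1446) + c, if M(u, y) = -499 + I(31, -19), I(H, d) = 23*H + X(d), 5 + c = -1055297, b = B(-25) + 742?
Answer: -1055090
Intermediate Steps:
B(K) = 29 (B(K) = -3 + 32 = 29)
b = 771 (b = 29 + 742 = 771)
c = -1055302 (c = -5 - 1055297 = -1055302)
I(H, d) = -2 + 23*H (I(H, d) = 23*H - 2 = -2 + 23*H)
M(u, y) = 212 (M(u, y) = -499 + (-2 + 23*31) = -499 + (-2 + 713) = -499 + 711 = 212)
M(b, 1446) + c = 212 - 1055302 = -1055090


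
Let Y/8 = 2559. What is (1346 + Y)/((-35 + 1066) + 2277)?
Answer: 10909/1654 ≈ 6.5955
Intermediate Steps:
Y = 20472 (Y = 8*2559 = 20472)
(1346 + Y)/((-35 + 1066) + 2277) = (1346 + 20472)/((-35 + 1066) + 2277) = 21818/(1031 + 2277) = 21818/3308 = 21818*(1/3308) = 10909/1654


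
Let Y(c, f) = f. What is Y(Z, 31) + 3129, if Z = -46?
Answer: 3160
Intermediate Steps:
Y(Z, 31) + 3129 = 31 + 3129 = 3160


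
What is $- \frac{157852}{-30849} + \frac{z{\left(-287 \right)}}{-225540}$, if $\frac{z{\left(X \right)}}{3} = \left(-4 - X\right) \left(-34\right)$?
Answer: $\frac{96540813}{18406570} \approx 5.2449$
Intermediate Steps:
$z{\left(X \right)} = 408 + 102 X$ ($z{\left(X \right)} = 3 \left(-4 - X\right) \left(-34\right) = 3 \left(136 + 34 X\right) = 408 + 102 X$)
$- \frac{157852}{-30849} + \frac{z{\left(-287 \right)}}{-225540} = - \frac{157852}{-30849} + \frac{408 + 102 \left(-287\right)}{-225540} = \left(-157852\right) \left(- \frac{1}{30849}\right) + \left(408 - 29274\right) \left(- \frac{1}{225540}\right) = \frac{157852}{30849} - - \frac{4811}{37590} = \frac{157852}{30849} + \frac{4811}{37590} = \frac{96540813}{18406570}$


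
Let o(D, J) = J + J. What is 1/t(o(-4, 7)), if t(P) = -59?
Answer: -1/59 ≈ -0.016949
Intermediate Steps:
o(D, J) = 2*J
1/t(o(-4, 7)) = 1/(-59) = -1/59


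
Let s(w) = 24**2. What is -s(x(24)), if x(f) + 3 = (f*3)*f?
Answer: -576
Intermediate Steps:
x(f) = -3 + 3*f**2 (x(f) = -3 + (f*3)*f = -3 + (3*f)*f = -3 + 3*f**2)
s(w) = 576
-s(x(24)) = -1*576 = -576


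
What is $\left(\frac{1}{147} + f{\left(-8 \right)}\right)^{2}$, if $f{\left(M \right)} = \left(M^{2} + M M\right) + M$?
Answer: $\frac{311204881}{21609} \approx 14402.0$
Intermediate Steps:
$f{\left(M \right)} = M + 2 M^{2}$ ($f{\left(M \right)} = \left(M^{2} + M^{2}\right) + M = 2 M^{2} + M = M + 2 M^{2}$)
$\left(\frac{1}{147} + f{\left(-8 \right)}\right)^{2} = \left(\frac{1}{147} - 8 \left(1 + 2 \left(-8\right)\right)\right)^{2} = \left(\frac{1}{147} - 8 \left(1 - 16\right)\right)^{2} = \left(\frac{1}{147} - -120\right)^{2} = \left(\frac{1}{147} + 120\right)^{2} = \left(\frac{17641}{147}\right)^{2} = \frac{311204881}{21609}$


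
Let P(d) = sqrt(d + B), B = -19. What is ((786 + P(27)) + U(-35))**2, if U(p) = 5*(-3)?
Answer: 594449 + 3084*sqrt(2) ≈ 5.9881e+5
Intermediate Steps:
U(p) = -15
P(d) = sqrt(-19 + d) (P(d) = sqrt(d - 19) = sqrt(-19 + d))
((786 + P(27)) + U(-35))**2 = ((786 + sqrt(-19 + 27)) - 15)**2 = ((786 + sqrt(8)) - 15)**2 = ((786 + 2*sqrt(2)) - 15)**2 = (771 + 2*sqrt(2))**2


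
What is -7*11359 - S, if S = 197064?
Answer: -276577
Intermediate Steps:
-7*11359 - S = -7*11359 - 1*197064 = -79513 - 197064 = -276577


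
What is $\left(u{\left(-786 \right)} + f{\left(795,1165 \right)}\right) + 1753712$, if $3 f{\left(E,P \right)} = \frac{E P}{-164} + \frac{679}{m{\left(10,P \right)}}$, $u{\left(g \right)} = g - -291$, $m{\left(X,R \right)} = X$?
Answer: $\frac{4308338623}{2460} \approx 1.7514 \cdot 10^{6}$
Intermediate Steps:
$u{\left(g \right)} = 291 + g$ ($u{\left(g \right)} = g + 291 = 291 + g$)
$f{\left(E,P \right)} = \frac{679}{30} - \frac{E P}{492}$ ($f{\left(E,P \right)} = \frac{\frac{E P}{-164} + \frac{679}{10}}{3} = \frac{E P \left(- \frac{1}{164}\right) + 679 \cdot \frac{1}{10}}{3} = \frac{- \frac{E P}{164} + \frac{679}{10}}{3} = \frac{\frac{679}{10} - \frac{E P}{164}}{3} = \frac{679}{30} - \frac{E P}{492}$)
$\left(u{\left(-786 \right)} + f{\left(795,1165 \right)}\right) + 1753712 = \left(\left(291 - 786\right) + \left(\frac{679}{30} - \frac{265}{164} \cdot 1165\right)\right) + 1753712 = \left(-495 + \left(\frac{679}{30} - \frac{308725}{164}\right)\right) + 1753712 = \left(-495 - \frac{4575197}{2460}\right) + 1753712 = - \frac{5792897}{2460} + 1753712 = \frac{4308338623}{2460}$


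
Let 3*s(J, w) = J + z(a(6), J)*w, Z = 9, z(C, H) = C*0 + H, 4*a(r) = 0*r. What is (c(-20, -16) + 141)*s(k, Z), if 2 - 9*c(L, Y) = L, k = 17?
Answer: 219470/27 ≈ 8128.5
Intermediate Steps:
c(L, Y) = 2/9 - L/9
a(r) = 0 (a(r) = (0*r)/4 = (1/4)*0 = 0)
z(C, H) = H (z(C, H) = 0 + H = H)
s(J, w) = J/3 + J*w/3 (s(J, w) = (J + J*w)/3 = J/3 + J*w/3)
(c(-20, -16) + 141)*s(k, Z) = ((2/9 - 1/9*(-20)) + 141)*((1/3)*17*(1 + 9)) = ((2/9 + 20/9) + 141)*((1/3)*17*10) = (22/9 + 141)*(170/3) = (1291/9)*(170/3) = 219470/27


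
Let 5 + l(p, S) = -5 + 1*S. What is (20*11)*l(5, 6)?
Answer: -880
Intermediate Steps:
l(p, S) = -10 + S (l(p, S) = -5 + (-5 + 1*S) = -5 + (-5 + S) = -10 + S)
(20*11)*l(5, 6) = (20*11)*(-10 + 6) = 220*(-4) = -880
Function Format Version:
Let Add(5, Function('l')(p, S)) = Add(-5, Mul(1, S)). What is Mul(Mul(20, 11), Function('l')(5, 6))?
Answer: -880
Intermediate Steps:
Function('l')(p, S) = Add(-10, S) (Function('l')(p, S) = Add(-5, Add(-5, Mul(1, S))) = Add(-5, Add(-5, S)) = Add(-10, S))
Mul(Mul(20, 11), Function('l')(5, 6)) = Mul(Mul(20, 11), Add(-10, 6)) = Mul(220, -4) = -880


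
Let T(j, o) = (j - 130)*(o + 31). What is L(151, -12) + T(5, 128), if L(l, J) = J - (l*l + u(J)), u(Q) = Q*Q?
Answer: -42832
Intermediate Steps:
u(Q) = Q²
L(l, J) = J - J² - l² (L(l, J) = J - (l*l + J²) = J - (l² + J²) = J - (J² + l²) = J + (-J² - l²) = J - J² - l²)
T(j, o) = (-130 + j)*(31 + o)
L(151, -12) + T(5, 128) = (-12 - 1*(-12)² - 1*151²) + (-4030 - 130*128 + 31*5 + 5*128) = (-12 - 1*144 - 1*22801) + (-4030 - 16640 + 155 + 640) = (-12 - 144 - 22801) - 19875 = -22957 - 19875 = -42832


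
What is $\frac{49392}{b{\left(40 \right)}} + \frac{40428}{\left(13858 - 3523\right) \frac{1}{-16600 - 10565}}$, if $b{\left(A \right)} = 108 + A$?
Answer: $- \frac{2700451224}{25493} \approx -1.0593 \cdot 10^{5}$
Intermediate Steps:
$\frac{49392}{b{\left(40 \right)}} + \frac{40428}{\left(13858 - 3523\right) \frac{1}{-16600 - 10565}} = \frac{49392}{108 + 40} + \frac{40428}{\left(13858 - 3523\right) \frac{1}{-16600 - 10565}} = \frac{49392}{148} + \frac{40428}{10335 \frac{1}{-27165}} = 49392 \cdot \frac{1}{148} + \frac{40428}{10335 \left(- \frac{1}{27165}\right)} = \frac{12348}{37} + \frac{40428}{- \frac{689}{1811}} = \frac{12348}{37} + 40428 \left(- \frac{1811}{689}\right) = \frac{12348}{37} - \frac{73215108}{689} = - \frac{2700451224}{25493}$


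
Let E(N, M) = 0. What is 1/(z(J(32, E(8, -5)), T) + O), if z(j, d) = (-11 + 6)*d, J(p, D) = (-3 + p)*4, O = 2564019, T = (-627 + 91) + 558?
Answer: 1/2563909 ≈ 3.9003e-7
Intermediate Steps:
T = 22 (T = -536 + 558 = 22)
J(p, D) = -12 + 4*p
z(j, d) = -5*d
1/(z(J(32, E(8, -5)), T) + O) = 1/(-5*22 + 2564019) = 1/(-110 + 2564019) = 1/2563909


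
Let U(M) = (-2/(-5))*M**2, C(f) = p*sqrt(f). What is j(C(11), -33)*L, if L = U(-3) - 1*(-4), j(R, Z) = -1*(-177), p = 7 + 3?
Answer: 6726/5 ≈ 1345.2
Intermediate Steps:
p = 10
C(f) = 10*sqrt(f)
U(M) = 2*M**2/5 (U(M) = (-2*(-1/5))*M**2 = 2*M**2/5)
j(R, Z) = 177
L = 38/5 (L = (2/5)*(-3)**2 - 1*(-4) = (2/5)*9 + 4 = 18/5 + 4 = 38/5 ≈ 7.6000)
j(C(11), -33)*L = 177*(38/5) = 6726/5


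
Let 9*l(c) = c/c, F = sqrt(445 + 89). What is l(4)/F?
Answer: sqrt(534)/4806 ≈ 0.0048082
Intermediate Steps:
F = sqrt(534) ≈ 23.108
l(c) = 1/9 (l(c) = (c/c)/9 = (1/9)*1 = 1/9)
l(4)/F = 1/(9*(sqrt(534))) = (sqrt(534)/534)/9 = sqrt(534)/4806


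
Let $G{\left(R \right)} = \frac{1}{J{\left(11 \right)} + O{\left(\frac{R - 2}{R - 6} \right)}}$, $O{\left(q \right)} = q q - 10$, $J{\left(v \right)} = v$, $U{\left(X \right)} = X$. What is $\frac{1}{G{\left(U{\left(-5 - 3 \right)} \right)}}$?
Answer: $\frac{74}{49} \approx 1.5102$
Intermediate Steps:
$O{\left(q \right)} = -10 + q^{2}$ ($O{\left(q \right)} = q^{2} - 10 = -10 + q^{2}$)
$G{\left(R \right)} = \frac{1}{1 + \frac{\left(-2 + R\right)^{2}}{\left(-6 + R\right)^{2}}}$ ($G{\left(R \right)} = \frac{1}{11 + \left(-10 + \left(\frac{R - 2}{R - 6}\right)^{2}\right)} = \frac{1}{11 + \left(-10 + \left(\frac{-2 + R}{-6 + R}\right)^{2}\right)} = \frac{1}{11 - \left(10 - \frac{\left(-2 + R\right)^{2}}{\left(-6 + R\right)^{2}}\right)} = \frac{1}{1 + \frac{\left(-2 + R\right)^{2}}{\left(-6 + R\right)^{2}}}$)
$\frac{1}{G{\left(U{\left(-5 - 3 \right)} \right)}} = \frac{1}{\left(-6 - 8\right)^{2} \frac{1}{\left(-6 - 8\right)^{2} + \left(-2 - 8\right)^{2}}} = \frac{1}{\left(-14\right)^{2} \frac{1}{\left(-14\right)^{2} + \left(-10\right)^{2}}} = \frac{1}{196 \frac{1}{196 + 100}} = \frac{1}{196 \cdot \frac{1}{296}} = \frac{1}{\frac{49}{74}} = \frac{74}{49}$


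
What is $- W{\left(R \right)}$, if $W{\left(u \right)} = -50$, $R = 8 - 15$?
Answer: $50$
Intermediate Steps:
$R = -7$ ($R = 8 - 15 = -7$)
$- W{\left(R \right)} = \left(-1\right) \left(-50\right) = 50$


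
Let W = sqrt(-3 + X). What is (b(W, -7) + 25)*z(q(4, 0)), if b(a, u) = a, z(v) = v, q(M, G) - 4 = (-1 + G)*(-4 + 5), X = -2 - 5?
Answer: 75 + 3*I*sqrt(10) ≈ 75.0 + 9.4868*I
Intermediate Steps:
X = -7
q(M, G) = 3 + G (q(M, G) = 4 + (-1 + G)*(-4 + 5) = 4 + (-1 + G)*1 = 4 + (-1 + G) = 3 + G)
W = I*sqrt(10) (W = sqrt(-3 - 7) = sqrt(-10) = I*sqrt(10) ≈ 3.1623*I)
(b(W, -7) + 25)*z(q(4, 0)) = (I*sqrt(10) + 25)*(3 + 0) = (25 + I*sqrt(10))*3 = 75 + 3*I*sqrt(10)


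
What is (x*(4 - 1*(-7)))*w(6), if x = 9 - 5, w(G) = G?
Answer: 264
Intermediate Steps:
x = 4
(x*(4 - 1*(-7)))*w(6) = (4*(4 - 1*(-7)))*6 = (4*(4 + 7))*6 = (4*11)*6 = 44*6 = 264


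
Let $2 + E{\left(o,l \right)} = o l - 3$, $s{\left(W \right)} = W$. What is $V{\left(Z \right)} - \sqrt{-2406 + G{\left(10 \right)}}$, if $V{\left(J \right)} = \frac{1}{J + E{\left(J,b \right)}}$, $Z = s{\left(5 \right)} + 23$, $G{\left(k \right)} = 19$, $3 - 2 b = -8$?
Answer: $\frac{1}{177} - i \sqrt{2387} \approx 0.0056497 - 48.857 i$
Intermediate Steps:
$b = \frac{11}{2}$ ($b = \frac{3}{2} - -4 = \frac{3}{2} + 4 = \frac{11}{2} \approx 5.5$)
$E{\left(o,l \right)} = -5 + l o$ ($E{\left(o,l \right)} = -2 + \left(o l - 3\right) = -2 + \left(l o - 3\right) = -2 + \left(-3 + l o\right) = -5 + l o$)
$Z = 28$ ($Z = 5 + 23 = 28$)
$V{\left(J \right)} = \frac{1}{-5 + \frac{13 J}{2}}$ ($V{\left(J \right)} = \frac{1}{J + \left(-5 + \frac{11 J}{2}\right)} = \frac{1}{-5 + \frac{13 J}{2}}$)
$V{\left(Z \right)} - \sqrt{-2406 + G{\left(10 \right)}} = \frac{2}{-10 + 13 \cdot 28} - \sqrt{-2406 + 19} = \frac{2}{-10 + 364} - \sqrt{-2387} = \frac{2}{354} - i \sqrt{2387} = 2 \cdot \frac{1}{354} - i \sqrt{2387} = \frac{1}{177} - i \sqrt{2387}$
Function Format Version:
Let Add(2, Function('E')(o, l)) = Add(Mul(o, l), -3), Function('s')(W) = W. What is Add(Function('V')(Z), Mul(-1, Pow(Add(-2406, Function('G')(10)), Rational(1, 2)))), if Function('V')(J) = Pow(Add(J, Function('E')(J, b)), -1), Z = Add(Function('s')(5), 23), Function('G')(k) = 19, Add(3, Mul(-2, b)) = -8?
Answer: Add(Rational(1, 177), Mul(-1, I, Pow(2387, Rational(1, 2)))) ≈ Add(0.0056497, Mul(-48.857, I))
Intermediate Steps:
b = Rational(11, 2) (b = Add(Rational(3, 2), Mul(Rational(-1, 2), -8)) = Add(Rational(3, 2), 4) = Rational(11, 2) ≈ 5.5000)
Function('E')(o, l) = Add(-5, Mul(l, o)) (Function('E')(o, l) = Add(-2, Add(Mul(o, l), -3)) = Add(-2, Add(Mul(l, o), -3)) = Add(-2, Add(-3, Mul(l, o))) = Add(-5, Mul(l, o)))
Z = 28 (Z = Add(5, 23) = 28)
Function('V')(J) = Pow(Add(-5, Mul(Rational(13, 2), J)), -1) (Function('V')(J) = Pow(Add(J, Add(-5, Mul(Rational(11, 2), J))), -1) = Pow(Add(-5, Mul(Rational(13, 2), J)), -1))
Add(Function('V')(Z), Mul(-1, Pow(Add(-2406, Function('G')(10)), Rational(1, 2)))) = Add(Mul(2, Pow(Add(-10, Mul(13, 28)), -1)), Mul(-1, Pow(Add(-2406, 19), Rational(1, 2)))) = Add(Mul(2, Pow(Add(-10, 364), -1)), Mul(-1, Pow(-2387, Rational(1, 2)))) = Add(Mul(2, Pow(354, -1)), Mul(-1, Mul(I, Pow(2387, Rational(1, 2))))) = Add(Mul(2, Rational(1, 354)), Mul(-1, I, Pow(2387, Rational(1, 2)))) = Add(Rational(1, 177), Mul(-1, I, Pow(2387, Rational(1, 2))))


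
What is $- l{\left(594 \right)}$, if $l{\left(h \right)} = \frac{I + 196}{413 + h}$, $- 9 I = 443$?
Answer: $- \frac{1321}{9063} \approx -0.14576$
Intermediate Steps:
$I = - \frac{443}{9}$ ($I = \left(- \frac{1}{9}\right) 443 = - \frac{443}{9} \approx -49.222$)
$l{\left(h \right)} = \frac{1321}{9 \left(413 + h\right)}$ ($l{\left(h \right)} = \frac{- \frac{443}{9} + 196}{413 + h} = \frac{1321}{9 \left(413 + h\right)}$)
$- l{\left(594 \right)} = - \frac{1321}{9 \left(413 + 594\right)} = - \frac{1321}{9 \cdot 1007} = \left(-1\right) \frac{1321}{9063} = - \frac{1321}{9063}$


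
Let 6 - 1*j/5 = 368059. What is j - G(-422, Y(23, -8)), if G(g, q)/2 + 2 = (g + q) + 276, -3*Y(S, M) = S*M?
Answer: -5520275/3 ≈ -1.8401e+6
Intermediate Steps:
Y(S, M) = -M*S/3 (Y(S, M) = -S*M/3 = -M*S/3)
j = -1840265 (j = 30 - 5*368059 = 30 - 1840295 = -1840265)
G(g, q) = 548 + 2*g + 2*q (G(g, q) = -4 + 2*((g + q) + 276) = -4 + 2*(276 + g + q) = -4 + (552 + 2*g + 2*q) = 548 + 2*g + 2*q)
j - G(-422, Y(23, -8)) = -1840265 - (548 + 2*(-422) + 2*(-⅓*(-8)*23)) = -1840265 - (548 - 844 + 2*(184/3)) = -1840265 - (548 - 844 + 368/3) = -1840265 - 1*(-520/3) = -1840265 + 520/3 = -5520275/3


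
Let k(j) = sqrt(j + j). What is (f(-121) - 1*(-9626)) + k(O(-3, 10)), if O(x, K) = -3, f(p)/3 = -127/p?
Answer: 1165127/121 + I*sqrt(6) ≈ 9629.2 + 2.4495*I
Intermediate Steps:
f(p) = -381/p (f(p) = 3*(-127/p) = -381/p)
k(j) = sqrt(2)*sqrt(j) (k(j) = sqrt(2*j) = sqrt(2)*sqrt(j))
(f(-121) - 1*(-9626)) + k(O(-3, 10)) = (-381/(-121) - 1*(-9626)) + sqrt(2)*sqrt(-3) = (-381*(-1/121) + 9626) + sqrt(2)*(I*sqrt(3)) = (381/121 + 9626) + I*sqrt(6) = 1165127/121 + I*sqrt(6)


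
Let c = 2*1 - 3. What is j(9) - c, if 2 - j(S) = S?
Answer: -6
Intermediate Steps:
j(S) = 2 - S
c = -1 (c = 2 - 3 = -1)
j(9) - c = (2 - 1*9) - 1*(-1) = (2 - 9) + 1 = -7 + 1 = -6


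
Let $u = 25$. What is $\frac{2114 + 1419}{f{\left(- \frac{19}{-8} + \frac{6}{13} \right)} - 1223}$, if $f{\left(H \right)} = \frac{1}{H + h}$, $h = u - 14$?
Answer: $- \frac{5083987}{1759793} \approx -2.889$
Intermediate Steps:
$h = 11$ ($h = 25 - 14 = 11$)
$f{\left(H \right)} = \frac{1}{11 + H}$ ($f{\left(H \right)} = \frac{1}{H + 11} = \frac{1}{11 + H}$)
$\frac{2114 + 1419}{f{\left(- \frac{19}{-8} + \frac{6}{13} \right)} - 1223} = \frac{2114 + 1419}{\frac{1}{11 + \left(- \frac{19}{-8} + \frac{6}{13}\right)} - 1223} = \frac{3533}{\frac{1}{11 + \left(\left(-19\right) \left(- \frac{1}{8}\right) + 6 \cdot \frac{1}{13}\right)} - 1223} = \frac{3533}{\frac{1}{11 + \left(\frac{19}{8} + \frac{6}{13}\right)} - 1223} = \frac{3533}{\frac{1}{11 + \frac{295}{104}} - 1223} = \frac{3533}{\frac{1}{\frac{1439}{104}} - 1223} = \frac{3533}{\frac{104}{1439} - 1223} = \frac{3533}{- \frac{1759793}{1439}} = 3533 \left(- \frac{1439}{1759793}\right) = - \frac{5083987}{1759793}$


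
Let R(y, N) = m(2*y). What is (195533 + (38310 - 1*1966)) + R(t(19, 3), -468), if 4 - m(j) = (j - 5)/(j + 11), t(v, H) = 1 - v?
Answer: 5796984/25 ≈ 2.3188e+5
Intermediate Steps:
m(j) = 4 - (-5 + j)/(11 + j) (m(j) = 4 - (j - 5)/(j + 11) = 4 - (-5 + j)/(11 + j))
R(y, N) = (49 + 6*y)/(11 + 2*y) (R(y, N) = (49 + 3*(2*y))/(11 + 2*y) = (49 + 6*y)/(11 + 2*y))
(195533 + (38310 - 1*1966)) + R(t(19, 3), -468) = (195533 + (38310 - 1*1966)) + (49 + 6*(1 - 1*19))/(11 + 2*(1 - 1*19)) = (195533 + (38310 - 1966)) + (49 + 6*(1 - 19))/(11 + 2*(1 - 19)) = (195533 + 36344) + (49 + 6*(-18))/(11 + 2*(-18)) = 231877 + (49 - 108)/(11 - 36) = 231877 - 59/(-25) = 231877 - 1/25*(-59) = 231877 + 59/25 = 5796984/25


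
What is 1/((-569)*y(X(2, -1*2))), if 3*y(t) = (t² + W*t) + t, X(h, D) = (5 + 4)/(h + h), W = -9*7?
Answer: 16/407973 ≈ 3.9218e-5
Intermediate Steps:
W = -63
X(h, D) = 9/(2*h) (X(h, D) = 9/((2*h)) = 9*(1/(2*h)) = 9/(2*h))
y(t) = -62*t/3 + t²/3 (y(t) = ((t² - 63*t) + t)/3 = (t² - 62*t)/3 = -62*t/3 + t²/3)
1/((-569)*y(X(2, -1*2))) = 1/((-569)*((((9/2)/2)*(-62 + (9/2)/2)/3))) = -4/(3*(-62 + (9/2)*(½)))/569 = -4/(3*(-62 + 9/4))/569 = -1/(569*((⅓)*(9/4)*(-239/4))) = -1/(569*(-717/16)) = -1/569*(-16/717) = 16/407973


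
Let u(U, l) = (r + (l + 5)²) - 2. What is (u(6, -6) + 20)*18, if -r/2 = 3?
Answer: 234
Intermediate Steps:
r = -6 (r = -2*3 = -6)
u(U, l) = -8 + (5 + l)² (u(U, l) = (-6 + (l + 5)²) - 2 = (-6 + (5 + l)²) - 2 = -8 + (5 + l)²)
(u(6, -6) + 20)*18 = ((-8 + (5 - 6)²) + 20)*18 = ((-8 + (-1)²) + 20)*18 = ((-8 + 1) + 20)*18 = (-7 + 20)*18 = 13*18 = 234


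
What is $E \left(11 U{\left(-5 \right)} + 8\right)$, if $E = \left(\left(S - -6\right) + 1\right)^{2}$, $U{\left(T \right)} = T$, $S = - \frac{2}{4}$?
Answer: $- \frac{7943}{4} \approx -1985.8$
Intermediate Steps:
$S = - \frac{1}{2}$ ($S = \left(-2\right) \frac{1}{4} = - \frac{1}{2} \approx -0.5$)
$E = \frac{169}{4}$ ($E = \left(\left(- \frac{1}{2} - -6\right) + 1\right)^{2} = \left(\left(- \frac{1}{2} + 6\right) + 1\right)^{2} = \left(\frac{11}{2} + 1\right)^{2} = \left(\frac{13}{2}\right)^{2} = \frac{169}{4} \approx 42.25$)
$E \left(11 U{\left(-5 \right)} + 8\right) = \frac{169 \left(11 \left(-5\right) + 8\right)}{4} = \frac{169 \left(-55 + 8\right)}{4} = \frac{169}{4} \left(-47\right) = - \frac{7943}{4}$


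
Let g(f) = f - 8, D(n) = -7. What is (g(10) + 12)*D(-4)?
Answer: -98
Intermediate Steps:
g(f) = -8 + f
(g(10) + 12)*D(-4) = ((-8 + 10) + 12)*(-7) = (2 + 12)*(-7) = 14*(-7) = -98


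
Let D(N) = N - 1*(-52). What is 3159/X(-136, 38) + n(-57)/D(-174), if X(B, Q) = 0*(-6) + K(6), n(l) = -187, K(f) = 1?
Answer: 385585/122 ≈ 3160.5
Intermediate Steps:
X(B, Q) = 1 (X(B, Q) = 0*(-6) + 1 = 0 + 1 = 1)
D(N) = 52 + N (D(N) = N + 52 = 52 + N)
3159/X(-136, 38) + n(-57)/D(-174) = 3159/1 - 187/(52 - 174) = 3159*1 - 187/(-122) = 3159 - 187*(-1/122) = 3159 + 187/122 = 385585/122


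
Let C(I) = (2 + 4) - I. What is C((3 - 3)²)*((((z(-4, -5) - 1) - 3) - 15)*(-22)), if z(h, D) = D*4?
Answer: 5148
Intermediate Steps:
z(h, D) = 4*D
C(I) = 6 - I
C((3 - 3)²)*((((z(-4, -5) - 1) - 3) - 15)*(-22)) = (6 - (3 - 3)²)*((((4*(-5) - 1) - 3) - 15)*(-22)) = (6 - 1*0²)*((((-20 - 1) - 3) - 15)*(-22)) = (6 - 1*0)*(((-21 - 3) - 15)*(-22)) = (6 + 0)*((-24 - 15)*(-22)) = 6*(-39*(-22)) = 6*858 = 5148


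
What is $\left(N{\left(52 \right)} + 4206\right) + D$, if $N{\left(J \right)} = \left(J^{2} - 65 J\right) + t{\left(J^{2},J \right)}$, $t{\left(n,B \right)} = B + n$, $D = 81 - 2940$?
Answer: $3427$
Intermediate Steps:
$D = -2859$ ($D = 81 - 2940 = -2859$)
$N{\left(J \right)} = - 64 J + 2 J^{2}$ ($N{\left(J \right)} = \left(J^{2} - 65 J\right) + \left(J + J^{2}\right) = - 64 J + 2 J^{2}$)
$\left(N{\left(52 \right)} + 4206\right) + D = \left(2 \cdot 52 \left(-32 + 52\right) + 4206\right) - 2859 = \left(2 \cdot 52 \cdot 20 + 4206\right) - 2859 = \left(2080 + 4206\right) - 2859 = 6286 - 2859 = 3427$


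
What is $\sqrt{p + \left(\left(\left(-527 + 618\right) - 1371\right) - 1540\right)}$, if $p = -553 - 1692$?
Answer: $i \sqrt{5065} \approx 71.169 i$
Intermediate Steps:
$p = -2245$
$\sqrt{p + \left(\left(\left(-527 + 618\right) - 1371\right) - 1540\right)} = \sqrt{-2245 + \left(\left(\left(-527 + 618\right) - 1371\right) - 1540\right)} = \sqrt{-2245 + \left(\left(91 - 1371\right) - 1540\right)} = \sqrt{-2245 - 2820} = \sqrt{-5065} = i \sqrt{5065}$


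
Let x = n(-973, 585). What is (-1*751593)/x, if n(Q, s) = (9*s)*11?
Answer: -250531/19305 ≈ -12.978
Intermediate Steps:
n(Q, s) = 99*s
x = 57915 (x = 99*585 = 57915)
(-1*751593)/x = -1*751593/57915 = -751593*1/57915 = -250531/19305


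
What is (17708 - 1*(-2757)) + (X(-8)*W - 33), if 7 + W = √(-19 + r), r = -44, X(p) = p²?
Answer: 19984 + 192*I*√7 ≈ 19984.0 + 507.98*I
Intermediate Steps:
W = -7 + 3*I*√7 (W = -7 + √(-19 - 44) = -7 + √(-63) = -7 + 3*I*√7 ≈ -7.0 + 7.9373*I)
(17708 - 1*(-2757)) + (X(-8)*W - 33) = (17708 - 1*(-2757)) + ((-8)²*(-7 + 3*I*√7) - 33) = (17708 + 2757) + (64*(-7 + 3*I*√7) - 33) = 20465 + ((-448 + 192*I*√7) - 33) = 20465 + (-481 + 192*I*√7) = 19984 + 192*I*√7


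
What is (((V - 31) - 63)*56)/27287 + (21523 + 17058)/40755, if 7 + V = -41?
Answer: 56051999/85544745 ≈ 0.65524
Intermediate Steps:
V = -48 (V = -7 - 41 = -48)
(((V - 31) - 63)*56)/27287 + (21523 + 17058)/40755 = (((-48 - 31) - 63)*56)/27287 + (21523 + 17058)/40755 = ((-79 - 63)*56)*(1/27287) + 38581*(1/40755) = -142*56*(1/27287) + 38581/40755 = -7952*1/27287 + 38581/40755 = -7952/27287 + 38581/40755 = 56051999/85544745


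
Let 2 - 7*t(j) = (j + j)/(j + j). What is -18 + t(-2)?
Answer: -125/7 ≈ -17.857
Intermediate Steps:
t(j) = ⅐ (t(j) = 2/7 - (j + j)/(7*(j + j)) = 2/7 - 2*j/(7*(2*j)) = 2/7 - 2*j*1/(2*j)/7 = 2/7 - ⅐*1 = 2/7 - ⅐ = ⅐)
-18 + t(-2) = -18 + ⅐ = -125/7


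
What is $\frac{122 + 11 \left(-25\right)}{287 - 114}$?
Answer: $- \frac{153}{173} \approx -0.88439$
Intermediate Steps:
$\frac{122 + 11 \left(-25\right)}{287 - 114} = \frac{122 - 275}{173} = \left(-153\right) \frac{1}{173} = - \frac{153}{173}$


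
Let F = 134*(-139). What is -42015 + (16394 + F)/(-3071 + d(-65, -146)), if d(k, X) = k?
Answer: -16469601/392 ≈ -42014.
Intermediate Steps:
F = -18626
-42015 + (16394 + F)/(-3071 + d(-65, -146)) = -42015 + (16394 - 18626)/(-3071 - 65) = -42015 - 2232/(-3136) = -42015 - 2232*(-1/3136) = -42015 + 279/392 = -16469601/392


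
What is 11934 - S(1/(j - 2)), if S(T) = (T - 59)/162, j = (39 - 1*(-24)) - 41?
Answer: 4296371/360 ≈ 11934.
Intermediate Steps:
j = 22 (j = (39 + 24) - 41 = 63 - 41 = 22)
S(T) = -59/162 + T/162 (S(T) = (-59 + T)*(1/162) = -59/162 + T/162)
11934 - S(1/(j - 2)) = 11934 - (-59/162 + 1/(162*(22 - 2))) = 11934 - (-59/162 + (1/162)/20) = 11934 - (-59/162 + (1/162)*(1/20)) = 11934 - (-59/162 + 1/3240) = 11934 - 1*(-131/360) = 11934 + 131/360 = 4296371/360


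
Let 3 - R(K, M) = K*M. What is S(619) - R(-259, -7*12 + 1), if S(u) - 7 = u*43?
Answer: 48118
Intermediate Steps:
S(u) = 7 + 43*u (S(u) = 7 + u*43 = 7 + 43*u)
R(K, M) = 3 - K*M
S(619) - R(-259, -7*12 + 1) = (7 + 43*619) - (3 - 1*(-259)*(-7*12 + 1)) = (7 + 26617) - (3 - 1*(-259)*(-84 + 1)) = 26624 - (3 - 1*(-259)*(-83)) = 26624 - (3 - 21497) = 26624 - 1*(-21494) = 26624 + 21494 = 48118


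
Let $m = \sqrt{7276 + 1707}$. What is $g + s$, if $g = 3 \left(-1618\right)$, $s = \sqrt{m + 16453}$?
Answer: $-4854 + \sqrt{16453 + \sqrt{8983}} \approx -4725.4$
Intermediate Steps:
$m = \sqrt{8983} \approx 94.779$
$s = \sqrt{16453 + \sqrt{8983}}$ ($s = \sqrt{\sqrt{8983} + 16453} = \sqrt{16453 + \sqrt{8983}} \approx 128.64$)
$g = -4854$
$g + s = -4854 + \sqrt{16453 + \sqrt{8983}}$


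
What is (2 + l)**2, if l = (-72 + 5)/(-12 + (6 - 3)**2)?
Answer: 5329/9 ≈ 592.11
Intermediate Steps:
l = 67/3 (l = -67/(-12 + 3**2) = -67/(-12 + 9) = -67/(-3) = -67*(-1/3) = 67/3 ≈ 22.333)
(2 + l)**2 = (2 + 67/3)**2 = (73/3)**2 = 5329/9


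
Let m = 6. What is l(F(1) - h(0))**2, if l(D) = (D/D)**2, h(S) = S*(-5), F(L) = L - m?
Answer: 1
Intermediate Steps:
F(L) = -6 + L (F(L) = L - 1*6 = L - 6 = -6 + L)
h(S) = -5*S
l(D) = 1 (l(D) = 1**2 = 1)
l(F(1) - h(0))**2 = 1**2 = 1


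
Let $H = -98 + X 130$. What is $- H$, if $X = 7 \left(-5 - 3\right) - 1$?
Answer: $7508$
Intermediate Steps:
$X = -57$ ($X = 7 \left(-8\right) - 1 = -56 - 1 = -57$)
$H = -7508$ ($H = -98 - 7410 = -7508$)
$- H = \left(-1\right) \left(-7508\right) = 7508$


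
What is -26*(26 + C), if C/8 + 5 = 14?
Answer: -2548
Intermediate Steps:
C = 72 (C = -40 + 8*14 = -40 + 112 = 72)
-26*(26 + C) = -26*(26 + 72) = -26*98 = -2548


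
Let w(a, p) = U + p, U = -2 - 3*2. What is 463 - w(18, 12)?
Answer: 459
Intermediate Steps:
U = -8 (U = -2 - 6 = -8)
w(a, p) = -8 + p
463 - w(18, 12) = 463 - (-8 + 12) = 463 - 1*4 = 463 - 4 = 459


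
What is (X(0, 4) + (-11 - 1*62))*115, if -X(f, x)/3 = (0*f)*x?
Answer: -8395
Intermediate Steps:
X(f, x) = 0 (X(f, x) = -3*0*f*x = -0*x = -3*0 = 0)
(X(0, 4) + (-11 - 1*62))*115 = (0 + (-11 - 1*62))*115 = (0 + (-11 - 62))*115 = (0 - 73)*115 = -73*115 = -8395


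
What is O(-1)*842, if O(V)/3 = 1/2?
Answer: 1263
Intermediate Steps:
O(V) = 3/2
O(-1)*842 = (3/2)*842 = 1263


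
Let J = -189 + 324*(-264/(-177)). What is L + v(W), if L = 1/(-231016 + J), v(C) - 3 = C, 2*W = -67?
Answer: -830367681/27225166 ≈ -30.500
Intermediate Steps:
W = -67/2 (W = (½)*(-67) = -67/2 ≈ -33.500)
v(C) = 3 + C
J = 17361/59 (J = -189 + 324*(-264*(-1/177)) = -189 + 324*(88/59) = -189 + 28512/59 = 17361/59 ≈ 294.25)
L = -59/13612583 (L = 1/(-231016 + 17361/59) = 1/(-13612583/59) = -59/13612583 ≈ -4.3342e-6)
L + v(W) = -59/13612583 + (3 - 67/2) = -59/13612583 - 61/2 = -830367681/27225166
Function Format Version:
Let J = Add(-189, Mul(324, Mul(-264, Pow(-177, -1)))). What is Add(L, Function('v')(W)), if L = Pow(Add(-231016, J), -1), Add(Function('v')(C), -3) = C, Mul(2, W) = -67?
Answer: Rational(-830367681, 27225166) ≈ -30.500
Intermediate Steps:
W = Rational(-67, 2) (W = Mul(Rational(1, 2), -67) = Rational(-67, 2) ≈ -33.500)
Function('v')(C) = Add(3, C)
J = Rational(17361, 59) (J = Add(-189, Mul(324, Mul(-264, Rational(-1, 177)))) = Add(-189, Mul(324, Rational(88, 59))) = Add(-189, Rational(28512, 59)) = Rational(17361, 59) ≈ 294.25)
L = Rational(-59, 13612583) (L = Pow(Add(-231016, Rational(17361, 59)), -1) = Pow(Rational(-13612583, 59), -1) = Rational(-59, 13612583) ≈ -4.3342e-6)
Add(L, Function('v')(W)) = Add(Rational(-59, 13612583), Add(3, Rational(-67, 2))) = Add(Rational(-59, 13612583), Rational(-61, 2)) = Rational(-830367681, 27225166)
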